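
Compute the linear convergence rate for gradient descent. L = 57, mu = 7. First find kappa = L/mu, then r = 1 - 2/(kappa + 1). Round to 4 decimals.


Step 1: Compute the condition number.
kappa = L/mu = 57/7 = 8.1429
Step 2: Compute the convergence rate.
r = 1 - 2/(kappa + 1) = 1 - 2*mu/(L + mu) = (L - mu)/(L + mu) = 50/64 = 0.7813


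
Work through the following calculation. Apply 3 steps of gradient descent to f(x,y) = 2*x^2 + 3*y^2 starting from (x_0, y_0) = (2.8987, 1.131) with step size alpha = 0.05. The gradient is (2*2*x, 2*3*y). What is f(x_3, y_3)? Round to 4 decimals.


Gradient descent on f(x,y) = 2*x^2 + 3*y^2.
Starting point: (2.8987, 1.131), alpha = 0.05
Step 1: grad_x = 2*2*2.8987 = 11.5948, grad_y = 2*3*1.131 = 6.786
  x_1 = 2.8987 - 0.05*11.5948 = 2.319
  y_1 = 1.131 - 0.05*6.786 = 0.7917
Step 2: grad_x = 2*2*2.319 = 9.2758, grad_y = 2*3*0.7917 = 4.7502
  x_2 = 2.319 - 0.05*9.2758 = 1.8552
  y_2 = 0.7917 - 0.05*4.7502 = 0.5542
Step 3: grad_x = 2*2*1.8552 = 7.4207, grad_y = 2*3*0.5542 = 3.3251
  x_3 = 1.8552 - 0.05*7.4207 = 1.4841
  y_3 = 0.5542 - 0.05*3.3251 = 0.3879
f(1.4841, 0.3879) = 2*1.4841^2 + 3*0.3879^2 = 4.8568


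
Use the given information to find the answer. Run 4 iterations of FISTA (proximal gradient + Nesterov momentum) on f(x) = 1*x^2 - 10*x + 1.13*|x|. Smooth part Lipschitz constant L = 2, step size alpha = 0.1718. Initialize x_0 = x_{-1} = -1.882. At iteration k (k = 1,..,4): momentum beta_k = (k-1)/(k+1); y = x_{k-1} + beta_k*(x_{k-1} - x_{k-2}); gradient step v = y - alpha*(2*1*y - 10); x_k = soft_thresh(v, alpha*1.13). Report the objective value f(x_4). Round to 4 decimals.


FISTA on f(x) = 1*x^2 - 10*x + 1.13*|x|
L = 2, alpha = 0.1718
Iteration 1: beta = 0.0, y = -1.882 + 0.0*(-1.882 + 1.882) = -1.882
  grad(y) = -13.764, v = y - alpha*grad = 0.4827
  prox(v) = soft_thresh(0.4827, 0.1941) = 0.2885
Iteration 2: beta = 0.3333, y = 0.2885 + 0.3333*(0.2885 + 1.882) = 1.012
  grad(y) = -7.9759, v = y - alpha*grad = 2.3823
  prox(v) = soft_thresh(2.3823, 0.1941) = 2.1882
Iteration 3: beta = 0.5, y = 2.1882 + 0.5*(2.1882 - 0.2885) = 3.138
  grad(y) = -3.724, v = y - alpha*grad = 3.7778
  prox(v) = soft_thresh(3.7778, 0.1941) = 3.5836
Iteration 4: beta = 0.6, y = 3.5836 + 0.6*(3.5836 - 2.1882) = 4.4209
  grad(y) = -1.1582, v = y - alpha*grad = 4.6199
  prox(v) = soft_thresh(4.6199, 0.1941) = 4.4258
f(x_4) = 1*4.4258^2 - 10*4.4258 + 1.13*|4.4258| = -19.6691


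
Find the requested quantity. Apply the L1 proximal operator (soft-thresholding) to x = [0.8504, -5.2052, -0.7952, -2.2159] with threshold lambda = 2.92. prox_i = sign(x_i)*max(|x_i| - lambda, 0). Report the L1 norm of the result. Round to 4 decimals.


Soft-thresholding with lambda = 2.92:
prox(0.8504) = sign(0.8504)*max(|0.8504| - 2.92, 0) = 0.0
prox(-5.2052) = sign(-5.2052)*max(|-5.2052| - 2.92, 0) = -2.2852
prox(-0.7952) = sign(-0.7952)*max(|-0.7952| - 2.92, 0) = 0.0
prox(-2.2159) = sign(-2.2159)*max(|-2.2159| - 2.92, 0) = 0.0
prox(x) = [0.0, -2.2852, 0.0, 0.0]
||prox(x)||_1 = 0.0 + 2.2852 + 0.0 + 0.0 = 2.2852


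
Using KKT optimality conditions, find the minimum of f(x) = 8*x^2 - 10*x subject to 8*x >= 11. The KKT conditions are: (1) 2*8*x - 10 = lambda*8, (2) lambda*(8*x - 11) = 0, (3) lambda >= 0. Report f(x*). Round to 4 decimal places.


Step 1: Try lambda = 0 (constraint inactive).
x_unc = 10/(2*8) = 0.625
Check: 8*0.625 = 5.0 < 11 -- violated!
Step 2: Constraint must be active: 8*x = 11
x* = 11/8 = 1.375
lambda = (2*8*1.375 - 10)/8 = 1.5
Step 3: Compute optimal value.
f(x*) = 8*1.375^2 - 10*1.375 = 1.375


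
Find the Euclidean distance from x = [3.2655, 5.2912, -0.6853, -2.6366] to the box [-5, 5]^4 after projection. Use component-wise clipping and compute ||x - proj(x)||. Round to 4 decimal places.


Project each component onto [-5, 5].
clip(3.2655) = 3.2655, clip(5.2912) = 5.0, clip(-0.6853) = -0.6853, clip(-2.6366) = -2.6366
Projection = [3.2655, 5.0, -0.6853, -2.6366]
Squared diffs: [0.0, 0.0848, 0.0, 0.0]
Distance = sqrt(0.0848) = 0.2912


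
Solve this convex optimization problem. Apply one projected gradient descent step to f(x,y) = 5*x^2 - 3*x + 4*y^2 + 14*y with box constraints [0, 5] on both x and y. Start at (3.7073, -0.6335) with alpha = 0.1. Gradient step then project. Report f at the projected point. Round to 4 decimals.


Step 1: Compute gradient at (3.7073, -0.6335).
grad_x = 2*5*3.7073 - 3 = 34.073
grad_y = 2*4*-0.6335 + 14 = 8.932
Step 2: Gradient step.
x_raw = 3.7073 - 0.1*34.073 = 0.3
y_raw = -0.6335 - 0.1*8.932 = -1.5267
Step 3: Project onto [0, 5].
x_proj = clip(0.3) = 0.3
y_proj = clip(-1.5267) = 0.0
Step 4: Evaluate f.
f(0.3, 0.0) = -0.45


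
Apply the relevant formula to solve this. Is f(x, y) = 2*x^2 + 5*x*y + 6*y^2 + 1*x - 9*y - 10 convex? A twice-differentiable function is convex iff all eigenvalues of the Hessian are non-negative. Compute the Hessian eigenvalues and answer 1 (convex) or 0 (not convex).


The Hessian of f(x,y) = 2*x^2 + 5*x*y + 6*y^2 + 1*x - 9*y - 10 is:
H = [[4, 5], [5, 12]]
Trace = 4 + 12 = 16
Determinant = 4*12 - (5)^2 = 23
Discriminant = (16)^2 - 4*23 = 164.0
Eigenvalues: lambda_1 = 1.5969, lambda_2 = 14.4031
The function is convex.

1


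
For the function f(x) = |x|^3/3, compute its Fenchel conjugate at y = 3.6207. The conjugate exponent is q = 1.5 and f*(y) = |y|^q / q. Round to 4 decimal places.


The conjugate exponent q satisfies 1/p + 1/q = 1.
p = 3, so q = 3/(3 - 1) = 1.5
|y|^q = 3.6207^1.5 = 6.8895
f*(3.6207) = 6.8895 / 1.5 = 4.593


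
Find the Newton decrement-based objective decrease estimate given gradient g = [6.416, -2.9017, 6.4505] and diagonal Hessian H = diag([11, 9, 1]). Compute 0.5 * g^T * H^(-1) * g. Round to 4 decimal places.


Step 1: H is diagonal, so H^(-1) * g = [0.5833, -0.3224, 6.4505].
Step 2: g^T H^(-1) g = sum_i g_i^2 / H_ii
  = (6.416)^2/11 + (-2.9017)^2/9 + (6.4505)^2/1
  = 3.7423 + 0.9355 + 41.609 = 46.2868
Step 3: Objective decrease = 0.5 * g^T H^(-1) g = 23.1434


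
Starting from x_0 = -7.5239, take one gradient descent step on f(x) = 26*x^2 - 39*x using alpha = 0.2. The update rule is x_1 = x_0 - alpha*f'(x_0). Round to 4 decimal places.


We compute the gradient at x_0 and apply the update.
f'(x) = 52*x - 39
f'(-7.5239) = 52*-7.5239 - 39 = -430.2428
x_1 = -7.5239 - 0.2*-430.2428 = 78.5247


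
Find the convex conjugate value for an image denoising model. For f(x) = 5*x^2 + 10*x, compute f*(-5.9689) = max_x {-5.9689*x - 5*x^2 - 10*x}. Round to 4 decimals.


f*(y) = sup_x {y*x - a*x^2 - b*x} = sup_x {(y-b)*x - a*x^2}
FOC: (y - b) - 2a*x = 0 => x* = (y - b)/(2a)
x* = (-5.9689 - 10)/(2*5) = -1.5969
f*(-5.9689) = (y-b)^2/(4a) = (-5.9689 - 10)^2/(4*5)
= 255.0058/20 = 12.7503


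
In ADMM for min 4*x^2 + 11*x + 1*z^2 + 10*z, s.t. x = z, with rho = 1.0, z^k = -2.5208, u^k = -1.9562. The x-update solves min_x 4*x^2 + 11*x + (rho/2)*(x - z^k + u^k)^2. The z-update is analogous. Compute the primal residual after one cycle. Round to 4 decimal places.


ADMM iteration with rho = 1.0, z^k = -2.5208, u^k = -1.9562
Step 1: x-update.
Minimize 4*x^2 + 11*x + (1.0/2)*(x + 2.5208 - 1.9562)^2
FOC: (2*4 + 1.0)*x = -11 + 1.0*(-2.5208 + 1.9562)
x^{k+1} = -1.285
Step 2: z-update.
Minimize 1*z^2 + 10*z + (1.0/2)*(-1.285 - z - 1.9562)^2
FOC: (2*1 + 1.0)*z = -10 + 1.0*(-1.285 - 1.9562)
z^{k+1} = -4.4137
Step 3: u-update.
u^{k+1} = -1.9562 - 1.285 + 4.4137 = 1.1726
Step 4: Primal residual = |-1.285 + 4.4137| = 3.1288


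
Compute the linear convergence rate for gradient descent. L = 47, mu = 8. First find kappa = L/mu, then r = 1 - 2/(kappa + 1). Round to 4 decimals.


Step 1: Compute the condition number.
kappa = L/mu = 47/8 = 5.875
Step 2: Compute the convergence rate.
r = 1 - 2/(kappa + 1) = 1 - 2*mu/(L + mu) = (L - mu)/(L + mu) = 39/55 = 0.7091


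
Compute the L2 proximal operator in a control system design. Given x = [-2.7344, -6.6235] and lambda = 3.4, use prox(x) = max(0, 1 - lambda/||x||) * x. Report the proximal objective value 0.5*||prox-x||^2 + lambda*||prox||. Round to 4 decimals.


Step 1: Compute ||x||.
||x|| = 7.1657
Step 2: Compute scaling factor.
scale = max(0, 1 - 3.4/7.1657) = 0.5255
Step 3: prox(x) = [-1.437, -3.4808]
||prox(x)|| = 3.7657
Step 4: Proximal objective.
0.5*||prox-x||^2 = 5.78
lambda*||prox|| = 12.8034
Total = 18.5835


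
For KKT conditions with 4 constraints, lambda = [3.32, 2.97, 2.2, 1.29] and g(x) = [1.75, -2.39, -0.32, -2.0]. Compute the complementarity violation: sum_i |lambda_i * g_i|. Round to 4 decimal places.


KKT complementary slackness check:
lambda_1 * g_1 = 3.32 * 1.75 = 5.81
lambda_2 * g_2 = 2.97 * -2.39 = -7.0983
lambda_3 * g_3 = 2.2 * -0.32 = -0.704
lambda_4 * g_4 = 1.29 * -2.0 = -2.58
Total violation = 5.81 + 7.0983 + 0.704 + 2.58 = 16.1923


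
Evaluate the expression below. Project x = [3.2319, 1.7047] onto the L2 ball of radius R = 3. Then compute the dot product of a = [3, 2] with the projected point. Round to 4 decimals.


Step 1: Compute ||x|| (intermediates to 6 decimals).
||x|| = sqrt(3.2319^2 + 1.7047^2) = 3.653927
Step 2: Project.
Since ||x|| > R, scale = R/||x|| = 3/3.653927 = 0.821034, proj(x) = scale * x
proj(x) = [2.6535, 1.399617]
Step 3: Dot product.
a^T * proj(x) = 3*2.6535 + 2*1.399617 = 10.7597


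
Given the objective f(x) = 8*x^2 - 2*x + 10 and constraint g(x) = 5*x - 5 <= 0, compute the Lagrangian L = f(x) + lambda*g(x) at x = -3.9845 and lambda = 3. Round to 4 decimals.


Step 1: Evaluate f(x).
f(-3.9845) = 8*(-3.9845)^2 - 2*(-3.9845) + 10 = 144.9789
Step 2: Evaluate g(x).
g(-3.9845) = 5*-3.9845 - 5 = -24.9225
Step 3: Compute Lagrangian.
L = 144.9789 + 3*-24.9225 = 70.2114


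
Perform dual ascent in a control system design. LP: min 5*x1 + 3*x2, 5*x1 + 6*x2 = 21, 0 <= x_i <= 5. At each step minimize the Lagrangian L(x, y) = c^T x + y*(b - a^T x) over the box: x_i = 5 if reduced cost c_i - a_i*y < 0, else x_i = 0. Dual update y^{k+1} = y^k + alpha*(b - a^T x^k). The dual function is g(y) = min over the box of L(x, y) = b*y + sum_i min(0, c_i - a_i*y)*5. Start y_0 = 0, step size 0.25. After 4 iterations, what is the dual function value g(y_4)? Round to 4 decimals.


Dual ascent for LP: min 5*x1 + 3*x2, 5*x1 + 6*x2 = 21, 0 <= x_i <= 5
Step 1: y^k = 0.0, reduced costs: (5.0, 3.0)
  x^k = (0.0, 0.0), subgradient = b - a^T x = 21.0
  y^{k+1} = 0.0 + 0.25*21.0 = 5.25
Step 2: y^k = 5.25, reduced costs: (-21.25, -28.5)
  x^k = (5.0, 5.0), subgradient = b - a^T x = -34.0
  y^{k+1} = 5.25 + 0.25*-34.0 = -3.25
Step 3: y^k = -3.25, reduced costs: (21.25, 22.5)
  x^k = (0.0, 0.0), subgradient = b - a^T x = 21.0
  y^{k+1} = -3.25 + 0.25*21.0 = 2.0
Step 4: y^k = 2.0, reduced costs: (-5.0, -9.0)
  x^k = (5.0, 5.0), subgradient = b - a^T x = -34.0
  y^{k+1} = 2.0 + 0.25*-34.0 = -6.5
Dual objective at y_4 = -6.5: reduced costs (37.5, 42.0), box minimizer x = (0.0, 0.0)
g(y_4) = b*y + (c1 - a1*y)*x1 + (c2 - a2*y)*x2 = 21*(-6.5) + 37.5*0.0 + 42.0*0.0 = -136.5 + 0.0 + 0.0 = -136.5


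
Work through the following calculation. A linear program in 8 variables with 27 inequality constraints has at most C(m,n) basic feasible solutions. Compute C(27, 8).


Each vertex corresponds to some choice of n active constraints out of m, so the number of vertices is at most C(m, n) = m! / (n!(m-n)!).
m = 27, n = 8
Numerator: 27 * 26 * 25 * 24 * 23 * 22 * 21 * 20
Denominator: 8! = 40320
C(27, 8) = 2220075


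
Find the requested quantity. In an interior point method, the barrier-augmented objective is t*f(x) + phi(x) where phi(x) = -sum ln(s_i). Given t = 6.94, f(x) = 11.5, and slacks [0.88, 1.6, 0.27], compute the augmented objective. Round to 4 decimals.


Step 1: Compute log-barrier.
ln values: [-0.1278, 0.47, -1.3093]
phi = -(-0.1278 + 0.47 - 1.3093) = 0.9672
Step 2: Compute augmented objective.
t*f(x) = 6.94*11.5 = 79.81
Total = 79.81 + 0.9672 = 80.7772


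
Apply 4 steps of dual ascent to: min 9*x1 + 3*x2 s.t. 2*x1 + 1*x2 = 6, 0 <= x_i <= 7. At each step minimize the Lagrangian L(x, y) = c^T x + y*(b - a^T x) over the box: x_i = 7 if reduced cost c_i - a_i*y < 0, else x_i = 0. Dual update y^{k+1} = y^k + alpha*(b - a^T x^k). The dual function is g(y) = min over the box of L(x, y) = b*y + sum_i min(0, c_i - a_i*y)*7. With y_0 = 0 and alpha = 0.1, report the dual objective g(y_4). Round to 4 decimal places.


Dual ascent for LP: min 9*x1 + 3*x2, 2*x1 + 1*x2 = 6, 0 <= x_i <= 7
Step 1: y^k = 0.0, reduced costs: (9.0, 3.0)
  x^k = (0.0, 0.0), subgradient = b - a^T x = 6.0
  y^{k+1} = 0.0 + 0.1*6.0 = 0.6
Step 2: y^k = 0.6, reduced costs: (7.8, 2.4)
  x^k = (0.0, 0.0), subgradient = b - a^T x = 6.0
  y^{k+1} = 0.6 + 0.1*6.0 = 1.2
Step 3: y^k = 1.2, reduced costs: (6.6, 1.8)
  x^k = (0.0, 0.0), subgradient = b - a^T x = 6.0
  y^{k+1} = 1.2 + 0.1*6.0 = 1.8
Step 4: y^k = 1.8, reduced costs: (5.4, 1.2)
  x^k = (0.0, 0.0), subgradient = b - a^T x = 6.0
  y^{k+1} = 1.8 + 0.1*6.0 = 2.4
Dual objective at y_4 = 2.4: reduced costs (4.2, 0.6), box minimizer x = (0.0, 0.0)
g(y_4) = b*y + (c1 - a1*y)*x1 + (c2 - a2*y)*x2 = 6*2.4 + 4.2*0.0 + 0.6*0.0 = 14.4 + 0.0 + 0.0 = 14.4


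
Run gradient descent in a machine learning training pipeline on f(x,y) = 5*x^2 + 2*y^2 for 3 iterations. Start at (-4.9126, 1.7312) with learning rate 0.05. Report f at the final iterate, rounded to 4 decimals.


Gradient descent on f(x,y) = 5*x^2 + 2*y^2.
Starting point: (-4.9126, 1.7312), alpha = 0.05
Step 1: grad_x = 2*5*-4.9126 = -49.126, grad_y = 2*2*1.7312 = 6.9248
  x_1 = -4.9126 - 0.05*-49.126 = -2.4563
  y_1 = 1.7312 - 0.05*6.9248 = 1.385
Step 2: grad_x = 2*5*-2.4563 = -24.563, grad_y = 2*2*1.385 = 5.5398
  x_2 = -2.4563 - 0.05*-24.563 = -1.2282
  y_2 = 1.385 - 0.05*5.5398 = 1.108
Step 3: grad_x = 2*5*-1.2282 = -12.2815, grad_y = 2*2*1.108 = 4.4319
  x_3 = -1.2282 - 0.05*-12.2815 = -0.6141
  y_3 = 1.108 - 0.05*4.4319 = 0.8864
f(-0.6141, 0.8864) = 5*(-0.6141)^2 + 2*0.8864^2 = 3.4568


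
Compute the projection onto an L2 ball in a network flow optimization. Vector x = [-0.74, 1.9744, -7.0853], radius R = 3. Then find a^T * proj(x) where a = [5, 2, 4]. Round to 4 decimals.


Step 1: Compute ||x|| (intermediates to 6 decimals).
||x|| = sqrt((-0.74)^2 + 1.9744^2 + (-7.0853)^2) = 7.392383
Step 2: Project.
Since ||x|| > R, scale = R/||x|| = 3/7.392383 = 0.405823, proj(x) = scale * x
proj(x) = [-0.300309, 0.801257, -2.875378]
Step 3: Dot product.
a^T * proj(x) = 5*(-0.300309) + 2*0.801257 + 4*(-2.875378) = -11.4005


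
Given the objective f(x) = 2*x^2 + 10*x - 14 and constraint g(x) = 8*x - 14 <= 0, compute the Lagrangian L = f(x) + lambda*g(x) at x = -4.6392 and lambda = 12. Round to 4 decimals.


Step 1: Evaluate f(x).
f(-4.6392) = 2*(-4.6392)^2 + 10*(-4.6392) - 14 = -17.3476
Step 2: Evaluate g(x).
g(-4.6392) = 8*-4.6392 - 14 = -51.1136
Step 3: Compute Lagrangian.
L = -17.3476 + 12*-51.1136 = -630.7108


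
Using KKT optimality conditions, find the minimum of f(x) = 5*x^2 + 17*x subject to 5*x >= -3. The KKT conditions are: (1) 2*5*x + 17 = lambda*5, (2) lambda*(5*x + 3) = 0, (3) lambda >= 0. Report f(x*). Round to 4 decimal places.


Step 1: Try lambda = 0 (constraint inactive).
x_unc = -17/(2*5) = -1.7
Check: 5*-1.7 = -8.5 < -3 -- violated!
Step 2: Constraint must be active: 5*x = -3
x* = -3/5 = -0.6
lambda = (2*5*(-0.6) + 17)/5 = 2.2
Step 3: Compute optimal value.
f(x*) = 5*(-0.6)^2 + 17*(-0.6) = -8.4


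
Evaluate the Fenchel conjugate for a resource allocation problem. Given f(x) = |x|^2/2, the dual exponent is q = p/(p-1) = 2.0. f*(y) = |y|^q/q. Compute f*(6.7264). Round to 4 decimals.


The conjugate exponent q satisfies 1/p + 1/q = 1.
p = 2, so q = 2/(2 - 1) = 2.0
|y|^q = 6.7264^2.0 = 45.2445
f*(6.7264) = 45.2445 / 2.0 = 22.6222


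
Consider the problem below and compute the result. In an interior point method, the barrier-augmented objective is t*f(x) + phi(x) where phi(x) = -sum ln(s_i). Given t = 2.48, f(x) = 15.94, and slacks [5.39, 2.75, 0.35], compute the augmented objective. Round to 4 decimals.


Step 1: Compute log-barrier.
ln values: [1.6845, 1.0116, -1.0498]
phi = -(1.6845 + 1.0116 - 1.0498) = -1.6463
Step 2: Compute augmented objective.
t*f(x) = 2.48*15.94 = 39.5312
Total = 39.5312 - 1.6463 = 37.8849


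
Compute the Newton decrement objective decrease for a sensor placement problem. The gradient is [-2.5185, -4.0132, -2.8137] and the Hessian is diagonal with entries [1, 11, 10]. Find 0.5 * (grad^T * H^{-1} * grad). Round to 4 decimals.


Step 1: H is diagonal, so H^(-1) * g = [-2.5185, -0.3648, -0.2814].
Step 2: g^T H^(-1) g = sum_i g_i^2 / H_ii
  = (-2.5185)^2/1 + (-4.0132)^2/11 + (-2.8137)^2/10
  = 6.3428 + 1.4642 + 0.7917 = 8.5987
Step 3: Objective decrease = 0.5 * g^T H^(-1) g = 4.2993


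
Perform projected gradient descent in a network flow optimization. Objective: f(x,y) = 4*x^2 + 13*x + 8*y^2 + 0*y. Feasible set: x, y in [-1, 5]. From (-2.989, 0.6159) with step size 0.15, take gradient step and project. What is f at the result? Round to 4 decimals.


Step 1: Compute gradient at (-2.989, 0.6159).
grad_x = 2*4*-2.989 + 13 = -10.912
grad_y = 2*8*0.6159 + 0 = 9.8544
Step 2: Gradient step.
x_raw = -2.989 - 0.15*-10.912 = -1.3522
y_raw = 0.6159 - 0.15*9.8544 = -0.8623
Step 3: Project onto [-1, 5].
x_proj = clip(-1.3522) = -1.0
y_proj = clip(-0.8623) = -0.8623
Step 4: Evaluate f.
f(-1.0, -0.8623) = -3.0521


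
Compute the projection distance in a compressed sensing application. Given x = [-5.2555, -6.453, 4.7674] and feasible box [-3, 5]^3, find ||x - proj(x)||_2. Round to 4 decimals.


Project each component onto [-3, 5].
clip(-5.2555) = -3.0, clip(-6.453) = -3.0, clip(4.7674) = 4.7674
Projection = [-3.0, -3.0, 4.7674]
Squared diffs: [5.0873, 11.9232, 0.0]
Distance = sqrt(17.0105) = 4.1244


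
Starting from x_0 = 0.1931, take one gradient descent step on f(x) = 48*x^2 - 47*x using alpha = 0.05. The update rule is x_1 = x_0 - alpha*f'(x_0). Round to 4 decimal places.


We compute the gradient at x_0 and apply the update.
f'(x) = 96*x - 47
f'(0.1931) = 96*0.1931 - 47 = -28.4624
x_1 = 0.1931 - 0.05*-28.4624 = 1.6162


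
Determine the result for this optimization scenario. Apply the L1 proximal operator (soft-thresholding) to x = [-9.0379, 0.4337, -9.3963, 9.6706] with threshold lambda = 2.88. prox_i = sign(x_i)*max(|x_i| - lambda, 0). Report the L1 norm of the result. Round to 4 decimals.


Soft-thresholding with lambda = 2.88:
prox(-9.0379) = sign(-9.0379)*max(|-9.0379| - 2.88, 0) = -6.1579
prox(0.4337) = sign(0.4337)*max(|0.4337| - 2.88, 0) = 0.0
prox(-9.3963) = sign(-9.3963)*max(|-9.3963| - 2.88, 0) = -6.5163
prox(9.6706) = sign(9.6706)*max(|9.6706| - 2.88, 0) = 6.7906
prox(x) = [-6.1579, 0.0, -6.5163, 6.7906]
||prox(x)||_1 = 6.1579 + 0.0 + 6.5163 + 6.7906 = 19.4648


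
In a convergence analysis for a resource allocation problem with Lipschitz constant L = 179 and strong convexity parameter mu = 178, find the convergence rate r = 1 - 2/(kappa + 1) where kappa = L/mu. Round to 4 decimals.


Step 1: Compute the condition number.
kappa = L/mu = 179/178 = 1.0056
Step 2: Compute the convergence rate.
r = 1 - 2/(kappa + 1) = 1 - 2*mu/(L + mu) = (L - mu)/(L + mu) = 1/357 = 0.0028


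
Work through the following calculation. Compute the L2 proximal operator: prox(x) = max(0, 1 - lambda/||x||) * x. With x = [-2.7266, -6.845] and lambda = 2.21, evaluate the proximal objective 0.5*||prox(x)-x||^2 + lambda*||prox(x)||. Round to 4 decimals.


Step 1: Compute ||x||.
||x|| = 7.3681
Step 2: Compute scaling factor.
scale = max(0, 1 - 2.21/7.3681) = 0.7001
Step 3: prox(x) = [-1.9088, -4.7919]
||prox(x)|| = 5.1581
Step 4: Proximal objective.
0.5*||prox-x||^2 = 2.4421
lambda*||prox|| = 11.3994
Total = 13.8414


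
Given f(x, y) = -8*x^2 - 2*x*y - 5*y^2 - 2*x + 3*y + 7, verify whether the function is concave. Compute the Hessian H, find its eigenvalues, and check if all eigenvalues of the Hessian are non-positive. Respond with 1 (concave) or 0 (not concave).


The Hessian of f(x,y) = -8*x^2 - 2*x*y - 5*y^2 - 2*x + 3*y + 7 is:
H = [[-16, -2], [-2, -10]]
Trace = -16 - 10 = -26
Determinant = -16*-10 - (-2)^2 = 156
Discriminant = (-26)^2 - 4*156 = 52.0
Eigenvalues: lambda_1 = -16.6056, lambda_2 = -9.3944
The function is concave.

1


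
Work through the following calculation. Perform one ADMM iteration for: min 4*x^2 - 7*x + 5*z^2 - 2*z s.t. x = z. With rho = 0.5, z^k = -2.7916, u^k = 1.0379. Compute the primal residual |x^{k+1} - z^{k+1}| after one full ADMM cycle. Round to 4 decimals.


ADMM iteration with rho = 0.5, z^k = -2.7916, u^k = 1.0379
Step 1: x-update.
Minimize 4*x^2 - 7*x + (0.5/2)*(x + 2.7916 + 1.0379)^2
FOC: (2*4 + 0.5)*x = 7 + 0.5*(-2.7916 - 1.0379)
x^{k+1} = 0.5983
Step 2: z-update.
Minimize 5*z^2 - 2*z + (0.5/2)*(0.5983 - z + 1.0379)^2
FOC: (2*5 + 0.5)*z = 2 + 0.5*(0.5983 + 1.0379)
z^{k+1} = 0.2684
Step 3: u-update.
u^{k+1} = 1.0379 + 0.5983 - 0.2684 = 1.3678
Step 4: Primal residual = |0.5983 - 0.2684| = 0.3299


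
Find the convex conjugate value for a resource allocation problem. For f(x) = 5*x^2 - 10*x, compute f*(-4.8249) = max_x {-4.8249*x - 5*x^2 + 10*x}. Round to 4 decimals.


f*(y) = sup_x {y*x - a*x^2 - b*x} = sup_x {(y-b)*x - a*x^2}
FOC: (y - b) - 2a*x = 0 => x* = (y - b)/(2a)
x* = (-4.8249 + 10)/(2*5) = 0.5175
f*(-4.8249) = (y-b)^2/(4a) = (-4.8249 + 10)^2/(4*5)
= 26.7817/20 = 1.3391


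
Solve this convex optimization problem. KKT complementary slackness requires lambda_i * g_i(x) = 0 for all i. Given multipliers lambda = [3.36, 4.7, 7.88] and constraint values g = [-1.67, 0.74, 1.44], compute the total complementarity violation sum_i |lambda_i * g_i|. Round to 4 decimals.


KKT complementary slackness check:
lambda_1 * g_1 = 3.36 * -1.67 = -5.6112
lambda_2 * g_2 = 4.7 * 0.74 = 3.478
lambda_3 * g_3 = 7.88 * 1.44 = 11.3472
Total violation = 5.6112 + 3.478 + 11.3472 = 20.4364


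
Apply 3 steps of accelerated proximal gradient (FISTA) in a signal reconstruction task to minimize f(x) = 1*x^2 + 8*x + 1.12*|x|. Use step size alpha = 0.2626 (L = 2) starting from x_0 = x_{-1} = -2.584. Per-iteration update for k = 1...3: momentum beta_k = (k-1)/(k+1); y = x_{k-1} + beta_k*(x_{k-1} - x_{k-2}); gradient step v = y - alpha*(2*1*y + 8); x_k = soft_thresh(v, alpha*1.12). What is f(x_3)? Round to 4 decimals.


FISTA on f(x) = 1*x^2 + 8*x + 1.12*|x|
L = 2, alpha = 0.2626
Iteration 1: beta = 0.0, y = -2.584 + 0.0*(-2.584 + 2.584) = -2.584
  grad(y) = 2.832, v = y - alpha*grad = -3.3277
  prox(v) = soft_thresh(-3.3277, 0.2941) = -3.0336
Iteration 2: beta = 0.3333, y = -3.0336 + 0.3333*(-3.0336 + 2.584) = -3.1834
  grad(y) = 1.6331, v = y - alpha*grad = -3.6123
  prox(v) = soft_thresh(-3.6123, 0.2941) = -3.3182
Iteration 3: beta = 0.5, y = -3.3182 + 0.5*(-3.3182 + 3.0336) = -3.4605
  grad(y) = 1.079, v = y - alpha*grad = -3.7438
  prox(v) = soft_thresh(-3.7438, 0.2941) = -3.4497
f(x_3) = 1*(-3.4497)^2 + 8*(-3.4497) + 1.12*|-3.4497| = -11.8335


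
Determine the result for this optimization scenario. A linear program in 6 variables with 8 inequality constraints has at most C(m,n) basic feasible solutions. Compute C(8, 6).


Each vertex corresponds to some choice of n active constraints out of m, so the number of vertices is at most C(m, n) = m! / (n!(m-n)!).
m = 8, n = 6
Numerator: 8 * 7 * 6 * 5 * 4 * 3
Denominator: 6! = 720
C(8, 6) = 28


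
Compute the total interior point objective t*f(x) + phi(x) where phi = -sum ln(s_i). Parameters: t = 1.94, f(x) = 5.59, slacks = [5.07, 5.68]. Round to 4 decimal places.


Step 1: Compute log-barrier.
ln values: [1.6233, 1.737]
phi = -(1.6233 + 1.737) = -3.3603
Step 2: Compute augmented objective.
t*f(x) = 1.94*5.59 = 10.8446
Total = 10.8446 - 3.3603 = 7.4843


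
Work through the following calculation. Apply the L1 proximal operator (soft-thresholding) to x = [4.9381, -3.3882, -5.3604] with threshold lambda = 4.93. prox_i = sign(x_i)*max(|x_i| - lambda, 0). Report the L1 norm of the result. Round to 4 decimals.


Soft-thresholding with lambda = 4.93:
prox(4.9381) = sign(4.9381)*max(|4.9381| - 4.93, 0) = 0.0081
prox(-3.3882) = sign(-3.3882)*max(|-3.3882| - 4.93, 0) = 0.0
prox(-5.3604) = sign(-5.3604)*max(|-5.3604| - 4.93, 0) = -0.4304
prox(x) = [0.0081, 0.0, -0.4304]
||prox(x)||_1 = 0.0081 + 0.0 + 0.4304 = 0.4385


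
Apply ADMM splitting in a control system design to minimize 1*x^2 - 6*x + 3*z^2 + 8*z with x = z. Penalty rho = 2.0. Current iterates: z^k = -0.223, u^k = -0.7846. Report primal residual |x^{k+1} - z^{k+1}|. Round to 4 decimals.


ADMM iteration with rho = 2.0, z^k = -0.223, u^k = -0.7846
Step 1: x-update.
Minimize 1*x^2 - 6*x + (2.0/2)*(x + 0.223 - 0.7846)^2
FOC: (2*1 + 2.0)*x = 6 + 2.0*(-0.223 + 0.7846)
x^{k+1} = 1.7808
Step 2: z-update.
Minimize 3*z^2 + 8*z + (2.0/2)*(1.7808 - z - 0.7846)^2
FOC: (2*3 + 2.0)*z = -8 + 2.0*(1.7808 - 0.7846)
z^{k+1} = -0.751
Step 3: u-update.
u^{k+1} = -0.7846 + 1.7808 + 0.751 = 1.7472
Step 4: Primal residual = |1.7808 + 0.751| = 2.5318


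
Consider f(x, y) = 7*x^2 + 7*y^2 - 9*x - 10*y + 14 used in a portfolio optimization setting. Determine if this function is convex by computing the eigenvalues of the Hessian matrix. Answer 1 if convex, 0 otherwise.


The Hessian of f(x,y) = 7*x^2 + 7*y^2 - 9*x - 10*y + 14 is:
H = [[14, 0], [0, 14]]
Trace = 14 + 14 = 28
Determinant = 14*14 - (0)^2 = 196
Discriminant = (28)^2 - 4*196 = 0.0
Eigenvalues: lambda_1 = 14.0, lambda_2 = 14.0
The function is convex.

1


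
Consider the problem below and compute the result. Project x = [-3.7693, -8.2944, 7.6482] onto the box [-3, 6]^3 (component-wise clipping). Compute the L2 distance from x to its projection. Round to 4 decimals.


Project each component onto [-3, 6].
clip(-3.7693) = -3.0, clip(-8.2944) = -3.0, clip(7.6482) = 6.0
Projection = [-3.0, -3.0, 6.0]
Squared diffs: [0.5918, 28.0307, 2.7166]
Distance = sqrt(31.3391) = 5.5981


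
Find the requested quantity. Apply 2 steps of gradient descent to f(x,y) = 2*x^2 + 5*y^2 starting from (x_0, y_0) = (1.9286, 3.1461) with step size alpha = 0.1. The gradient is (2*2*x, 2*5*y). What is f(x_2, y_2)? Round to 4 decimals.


Gradient descent on f(x,y) = 2*x^2 + 5*y^2.
Starting point: (1.9286, 3.1461), alpha = 0.1
Step 1: grad_x = 2*2*1.9286 = 7.7144, grad_y = 2*5*3.1461 = 31.461
  x_1 = 1.9286 - 0.1*7.7144 = 1.1572
  y_1 = 3.1461 - 0.1*31.461 = -0.0
Step 2: grad_x = 2*2*1.1572 = 4.6286, grad_y = 2*5*-0.0 = -0.0
  x_2 = 1.1572 - 0.1*4.6286 = 0.6943
  y_2 = -0.0 - 0.1*-0.0 = 0.0
f(0.6943, 0.0) = 2*0.6943^2 + 5*0.0^2 = 0.9641


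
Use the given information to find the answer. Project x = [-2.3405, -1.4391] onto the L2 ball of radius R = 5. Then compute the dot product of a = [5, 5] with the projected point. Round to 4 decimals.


Step 1: Compute ||x|| (intermediates to 6 decimals).
||x|| = sqrt((-2.3405)^2 + (-1.4391)^2) = 2.747535
Step 2: Project.
Since ||x|| <= R, proj = x (no scaling needed).
proj(x) = [-2.3405, -1.4391]
Step 3: Dot product.
a^T * proj(x) = 5*(-2.3405) + 5*(-1.4391) = -18.898


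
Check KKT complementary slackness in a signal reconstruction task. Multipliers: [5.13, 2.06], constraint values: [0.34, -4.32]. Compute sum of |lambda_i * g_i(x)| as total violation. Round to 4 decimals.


KKT complementary slackness check:
lambda_1 * g_1 = 5.13 * 0.34 = 1.7442
lambda_2 * g_2 = 2.06 * -4.32 = -8.8992
Total violation = 1.7442 + 8.8992 = 10.6434


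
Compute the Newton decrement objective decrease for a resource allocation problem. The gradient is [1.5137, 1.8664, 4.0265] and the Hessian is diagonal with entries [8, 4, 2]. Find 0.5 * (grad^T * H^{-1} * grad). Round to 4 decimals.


Step 1: H is diagonal, so H^(-1) * g = [0.1892, 0.4666, 2.0133].
Step 2: g^T H^(-1) g = sum_i g_i^2 / H_ii
  = (1.5137)^2/8 + (1.8664)^2/4 + (4.0265)^2/2
  = 0.2864 + 0.8709 + 8.1064 = 9.2636
Step 3: Objective decrease = 0.5 * g^T H^(-1) g = 4.6318


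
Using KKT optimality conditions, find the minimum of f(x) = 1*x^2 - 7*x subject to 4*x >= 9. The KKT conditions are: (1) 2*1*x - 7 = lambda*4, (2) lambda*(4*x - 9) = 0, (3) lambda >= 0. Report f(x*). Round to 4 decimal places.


Step 1: Try lambda = 0 (constraint inactive).
Stationarity: 2*1*x - 7 = 0
x* = 7/(2*1) = 3.5
Check constraint: 4*3.5 = 14.0 >= 9 -- satisfied.
Step 2: Compute optimal value.
f(x*) = 1*3.5^2 - 7*3.5 = -12.25


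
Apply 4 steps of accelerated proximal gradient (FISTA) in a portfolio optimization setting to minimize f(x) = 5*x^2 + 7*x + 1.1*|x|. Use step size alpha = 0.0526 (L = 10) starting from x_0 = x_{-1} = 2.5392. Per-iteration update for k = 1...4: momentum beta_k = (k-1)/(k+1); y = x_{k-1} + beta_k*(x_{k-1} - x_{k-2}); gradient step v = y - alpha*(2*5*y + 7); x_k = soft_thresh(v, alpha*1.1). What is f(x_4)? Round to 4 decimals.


FISTA on f(x) = 5*x^2 + 7*x + 1.1*|x|
L = 10, alpha = 0.0526
Iteration 1: beta = 0.0, y = 2.5392 + 0.0*(2.5392 - 2.5392) = 2.5392
  grad(y) = 32.392, v = y - alpha*grad = 0.8354
  prox(v) = soft_thresh(0.8354, 0.0579) = 0.7775
Iteration 2: beta = 0.3333, y = 0.7775 + 0.3333*(0.7775 - 2.5392) = 0.1903
  grad(y) = 8.9029, v = y - alpha*grad = -0.278
  prox(v) = soft_thresh(-0.278, 0.0579) = -0.2201
Iteration 3: beta = 0.5, y = -0.2201 + 0.5*(-0.2201 - 0.7775) = -0.719
  grad(y) = -0.1897, v = y - alpha*grad = -0.709
  prox(v) = soft_thresh(-0.709, 0.0579) = -0.6511
Iteration 4: beta = 0.6, y = -0.6511 + 0.6*(-0.6511 + 0.2201) = -0.9097
  grad(y) = -2.0973, v = y - alpha*grad = -0.7994
  prox(v) = soft_thresh(-0.7994, 0.0579) = -0.7416
f(x_4) = 5*(-0.7416)^2 + 7*(-0.7416) + 1.1*|-0.7416| = -1.6257


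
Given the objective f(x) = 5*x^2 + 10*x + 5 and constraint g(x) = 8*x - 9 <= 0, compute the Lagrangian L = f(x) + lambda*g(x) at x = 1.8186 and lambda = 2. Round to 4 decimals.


Step 1: Evaluate f(x).
f(1.8186) = 5*1.8186^2 + 10*1.8186 + 5 = 39.7225
Step 2: Evaluate g(x).
g(1.8186) = 8*1.8186 - 9 = 5.5488
Step 3: Compute Lagrangian.
L = 39.7225 + 2*5.5488 = 50.8201


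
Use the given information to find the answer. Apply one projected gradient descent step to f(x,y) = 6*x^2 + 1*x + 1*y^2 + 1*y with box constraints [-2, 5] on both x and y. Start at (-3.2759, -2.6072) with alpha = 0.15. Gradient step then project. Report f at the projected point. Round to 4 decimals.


Step 1: Compute gradient at (-3.2759, -2.6072).
grad_x = 2*6*-3.2759 + 1 = -38.3108
grad_y = 2*1*-2.6072 + 1 = -4.2144
Step 2: Gradient step.
x_raw = -3.2759 - 0.15*-38.3108 = 2.4707
y_raw = -2.6072 - 0.15*-4.2144 = -1.975
Step 3: Project onto [-2, 5].
x_proj = clip(2.4707) = 2.4707
y_proj = clip(-1.975) = -1.975
Step 4: Evaluate f.
f(2.4707, -1.975) = 41.0232


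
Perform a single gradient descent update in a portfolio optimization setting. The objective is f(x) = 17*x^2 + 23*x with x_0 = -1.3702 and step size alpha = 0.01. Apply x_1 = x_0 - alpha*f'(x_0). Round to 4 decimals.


We compute the gradient at x_0 and apply the update.
f'(x) = 34*x + 23
f'(-1.3702) = 34*-1.3702 + 23 = -23.5868
x_1 = -1.3702 - 0.01*-23.5868 = -1.1343


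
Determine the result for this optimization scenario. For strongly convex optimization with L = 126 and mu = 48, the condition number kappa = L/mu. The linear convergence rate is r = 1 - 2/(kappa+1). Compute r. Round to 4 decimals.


Step 1: Compute the condition number.
kappa = L/mu = 126/48 = 2.625
Step 2: Compute the convergence rate.
r = 1 - 2/(kappa + 1) = 1 - 2*mu/(L + mu) = (L - mu)/(L + mu) = 78/174 = 0.4483


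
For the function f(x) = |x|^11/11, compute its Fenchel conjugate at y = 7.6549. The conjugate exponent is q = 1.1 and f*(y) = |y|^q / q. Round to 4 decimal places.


The conjugate exponent q satisfies 1/p + 1/q = 1.
p = 11, so q = 11/(11 - 1) = 1.1
|y|^q = 7.6549^1.1 = 9.3828
f*(7.6549) = 9.3828 / 1.1 = 8.5298


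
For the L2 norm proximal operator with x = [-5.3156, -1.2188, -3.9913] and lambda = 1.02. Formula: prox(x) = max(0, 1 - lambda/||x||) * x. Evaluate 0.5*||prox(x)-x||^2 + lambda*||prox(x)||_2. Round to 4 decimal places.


Step 1: Compute ||x||.
||x|| = 6.7581
Step 2: Compute scaling factor.
scale = max(0, 1 - 1.02/6.7581) = 0.8491
Step 3: prox(x) = [-4.5133, -1.0348, -3.3889]
||prox(x)|| = 5.7381
Step 4: Proximal objective.
0.5*||prox-x||^2 = 0.5202
lambda*||prox|| = 5.8529
Total = 6.373


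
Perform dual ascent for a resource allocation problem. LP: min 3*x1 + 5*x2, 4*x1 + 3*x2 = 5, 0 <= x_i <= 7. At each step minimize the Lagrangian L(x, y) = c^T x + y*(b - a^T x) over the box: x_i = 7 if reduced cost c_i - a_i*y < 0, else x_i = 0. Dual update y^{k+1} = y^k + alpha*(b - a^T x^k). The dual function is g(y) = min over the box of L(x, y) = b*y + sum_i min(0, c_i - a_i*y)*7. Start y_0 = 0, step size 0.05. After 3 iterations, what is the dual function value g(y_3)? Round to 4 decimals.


Dual ascent for LP: min 3*x1 + 5*x2, 4*x1 + 3*x2 = 5, 0 <= x_i <= 7
Step 1: y^k = 0.0, reduced costs: (3.0, 5.0)
  x^k = (0.0, 0.0), subgradient = b - a^T x = 5.0
  y^{k+1} = 0.0 + 0.05*5.0 = 0.25
Step 2: y^k = 0.25, reduced costs: (2.0, 4.25)
  x^k = (0.0, 0.0), subgradient = b - a^T x = 5.0
  y^{k+1} = 0.25 + 0.05*5.0 = 0.5
Step 3: y^k = 0.5, reduced costs: (1.0, 3.5)
  x^k = (0.0, 0.0), subgradient = b - a^T x = 5.0
  y^{k+1} = 0.5 + 0.05*5.0 = 0.75
Dual objective at y_3 = 0.75: reduced costs (0.0, 2.75), box minimizer x = (0.0, 0.0)
g(y_3) = b*y + (c1 - a1*y)*x1 + (c2 - a2*y)*x2 = 5*0.75 + 0.0*0.0 + 2.75*0.0 = 3.75 + 0.0 + 0.0 = 3.75


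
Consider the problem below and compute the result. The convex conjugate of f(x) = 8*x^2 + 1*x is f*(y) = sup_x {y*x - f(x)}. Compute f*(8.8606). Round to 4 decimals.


f*(y) = sup_x {y*x - a*x^2 - b*x} = sup_x {(y-b)*x - a*x^2}
FOC: (y - b) - 2a*x = 0 => x* = (y - b)/(2a)
x* = (8.8606 - 1)/(2*8) = 0.4913
f*(8.8606) = (y-b)^2/(4a) = (8.8606 - 1)^2/(4*8)
= 61.789/32 = 1.9309


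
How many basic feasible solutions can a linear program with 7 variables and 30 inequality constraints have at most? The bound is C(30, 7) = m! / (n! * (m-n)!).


Each vertex corresponds to some choice of n active constraints out of m, so the number of vertices is at most C(m, n) = m! / (n!(m-n)!).
m = 30, n = 7
Numerator: 30 * 29 * 28 * 27 * 26 * 25 * 24
Denominator: 7! = 5040
C(30, 7) = 2035800


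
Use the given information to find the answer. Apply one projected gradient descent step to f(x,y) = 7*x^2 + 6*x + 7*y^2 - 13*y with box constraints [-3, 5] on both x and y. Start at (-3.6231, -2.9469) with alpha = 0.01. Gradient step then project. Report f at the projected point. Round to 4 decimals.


Step 1: Compute gradient at (-3.6231, -2.9469).
grad_x = 2*7*-3.6231 + 6 = -44.7234
grad_y = 2*7*-2.9469 - 13 = -54.2566
Step 2: Gradient step.
x_raw = -3.6231 - 0.01*-44.7234 = -3.1759
y_raw = -2.9469 - 0.01*-54.2566 = -2.4043
Step 3: Project onto [-3, 5].
x_proj = clip(-3.1759) = -3.0
y_proj = clip(-2.4043) = -2.4043
Step 4: Evaluate f.
f(-3.0, -2.4043) = 116.7221


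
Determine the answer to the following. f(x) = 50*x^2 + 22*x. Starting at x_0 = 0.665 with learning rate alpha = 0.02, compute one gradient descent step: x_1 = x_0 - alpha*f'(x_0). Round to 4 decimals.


We compute the gradient at x_0 and apply the update.
f'(x) = 100*x + 22
f'(0.665) = 100*0.665 + 22 = 88.5
x_1 = 0.665 - 0.02*88.5 = -1.105


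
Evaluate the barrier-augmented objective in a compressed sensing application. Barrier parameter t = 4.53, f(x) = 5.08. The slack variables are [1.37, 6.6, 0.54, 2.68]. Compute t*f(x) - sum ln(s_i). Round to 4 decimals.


Step 1: Compute log-barrier.
ln values: [0.3148, 1.8871, -0.6162, 0.9858]
phi = -(0.3148 + 1.8871 - 0.6162 + 0.9858) = -2.5715
Step 2: Compute augmented objective.
t*f(x) = 4.53*5.08 = 23.0124
Total = 23.0124 - 2.5715 = 20.4409


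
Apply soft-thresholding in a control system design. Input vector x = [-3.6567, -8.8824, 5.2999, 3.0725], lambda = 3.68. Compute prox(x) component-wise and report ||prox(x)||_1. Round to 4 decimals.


Soft-thresholding with lambda = 3.68:
prox(-3.6567) = sign(-3.6567)*max(|-3.6567| - 3.68, 0) = 0.0
prox(-8.8824) = sign(-8.8824)*max(|-8.8824| - 3.68, 0) = -5.2024
prox(5.2999) = sign(5.2999)*max(|5.2999| - 3.68, 0) = 1.6199
prox(3.0725) = sign(3.0725)*max(|3.0725| - 3.68, 0) = 0.0
prox(x) = [0.0, -5.2024, 1.6199, 0.0]
||prox(x)||_1 = 0.0 + 5.2024 + 1.6199 + 0.0 = 6.8223


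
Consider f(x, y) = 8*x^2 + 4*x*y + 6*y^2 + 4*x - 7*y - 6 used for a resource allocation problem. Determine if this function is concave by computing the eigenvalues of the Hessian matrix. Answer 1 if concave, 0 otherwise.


The Hessian of f(x,y) = 8*x^2 + 4*x*y + 6*y^2 + 4*x - 7*y - 6 is:
H = [[16, 4], [4, 12]]
Trace = 16 + 12 = 28
Determinant = 16*12 - (4)^2 = 176
Discriminant = (28)^2 - 4*176 = 80.0
Eigenvalues: lambda_1 = 9.5279, lambda_2 = 18.4721
The function is not concave.

0


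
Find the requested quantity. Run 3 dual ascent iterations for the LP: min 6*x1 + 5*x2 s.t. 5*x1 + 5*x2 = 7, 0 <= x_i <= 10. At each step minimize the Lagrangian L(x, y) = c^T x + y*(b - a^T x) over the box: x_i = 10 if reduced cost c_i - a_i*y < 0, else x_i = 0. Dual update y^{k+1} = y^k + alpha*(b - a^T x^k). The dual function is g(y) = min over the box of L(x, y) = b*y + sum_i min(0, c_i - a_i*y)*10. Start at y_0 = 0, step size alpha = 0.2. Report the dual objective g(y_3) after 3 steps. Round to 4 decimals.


Dual ascent for LP: min 6*x1 + 5*x2, 5*x1 + 5*x2 = 7, 0 <= x_i <= 10
Step 1: y^k = 0.0, reduced costs: (6.0, 5.0)
  x^k = (0.0, 0.0), subgradient = b - a^T x = 7.0
  y^{k+1} = 0.0 + 0.2*7.0 = 1.4
Step 2: y^k = 1.4, reduced costs: (-1.0, -2.0)
  x^k = (10.0, 10.0), subgradient = b - a^T x = -93.0
  y^{k+1} = 1.4 + 0.2*-93.0 = -17.2
Step 3: y^k = -17.2, reduced costs: (92.0, 91.0)
  x^k = (0.0, 0.0), subgradient = b - a^T x = 7.0
  y^{k+1} = -17.2 + 0.2*7.0 = -15.8
Dual objective at y_3 = -15.8: reduced costs (85.0, 84.0), box minimizer x = (0.0, 0.0)
g(y_3) = b*y + (c1 - a1*y)*x1 + (c2 - a2*y)*x2 = 7*(-15.8) + 85.0*0.0 + 84.0*0.0 = -110.6 + 0.0 + 0.0 = -110.6


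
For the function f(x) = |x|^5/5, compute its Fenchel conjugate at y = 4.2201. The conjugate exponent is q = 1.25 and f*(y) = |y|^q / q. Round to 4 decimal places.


The conjugate exponent q satisfies 1/p + 1/q = 1.
p = 5, so q = 5/(5 - 1) = 1.25
|y|^q = 4.2201^1.25 = 6.0486
f*(4.2201) = 6.0486 / 1.25 = 4.8389


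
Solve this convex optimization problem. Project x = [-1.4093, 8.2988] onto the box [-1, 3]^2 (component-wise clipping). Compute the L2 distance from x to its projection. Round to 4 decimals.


Project each component onto [-1, 3].
clip(-1.4093) = -1.0, clip(8.2988) = 3.0
Projection = [-1.0, 3.0]
Squared diffs: [0.1675, 28.0773]
Distance = sqrt(28.2448) = 5.3146


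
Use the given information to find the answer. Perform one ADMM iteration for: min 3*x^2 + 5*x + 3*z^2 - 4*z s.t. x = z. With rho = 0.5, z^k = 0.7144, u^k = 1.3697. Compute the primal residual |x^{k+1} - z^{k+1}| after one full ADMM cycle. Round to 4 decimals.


ADMM iteration with rho = 0.5, z^k = 0.7144, u^k = 1.3697
Step 1: x-update.
Minimize 3*x^2 + 5*x + (0.5/2)*(x - 0.7144 + 1.3697)^2
FOC: (2*3 + 0.5)*x = -5 + 0.5*(0.7144 - 1.3697)
x^{k+1} = -0.8196
Step 2: z-update.
Minimize 3*z^2 - 4*z + (0.5/2)*(-0.8196 - z + 1.3697)^2
FOC: (2*3 + 0.5)*z = 4 + 0.5*(-0.8196 + 1.3697)
z^{k+1} = 0.6577
Step 3: u-update.
u^{k+1} = 1.3697 - 0.8196 - 0.6577 = -0.1076
Step 4: Primal residual = |-0.8196 - 0.6577| = 1.4773


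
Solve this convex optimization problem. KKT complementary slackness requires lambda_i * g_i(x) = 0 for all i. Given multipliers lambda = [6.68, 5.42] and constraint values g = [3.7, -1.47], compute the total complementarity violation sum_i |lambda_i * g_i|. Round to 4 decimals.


KKT complementary slackness check:
lambda_1 * g_1 = 6.68 * 3.7 = 24.716
lambda_2 * g_2 = 5.42 * -1.47 = -7.9674
Total violation = 24.716 + 7.9674 = 32.6834


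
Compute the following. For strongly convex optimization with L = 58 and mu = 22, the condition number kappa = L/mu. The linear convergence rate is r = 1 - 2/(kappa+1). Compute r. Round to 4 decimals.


Step 1: Compute the condition number.
kappa = L/mu = 58/22 = 2.6364
Step 2: Compute the convergence rate.
r = 1 - 2/(kappa + 1) = 1 - 2*mu/(L + mu) = (L - mu)/(L + mu) = 36/80 = 0.45


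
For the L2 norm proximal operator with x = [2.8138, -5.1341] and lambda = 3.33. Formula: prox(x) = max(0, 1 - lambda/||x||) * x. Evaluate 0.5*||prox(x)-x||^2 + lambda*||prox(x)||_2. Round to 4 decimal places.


Step 1: Compute ||x||.
||x|| = 5.8546
Step 2: Compute scaling factor.
scale = max(0, 1 - 3.33/5.8546) = 0.4312
Step 3: prox(x) = [1.2134, -2.2139]
||prox(x)|| = 2.5246
Step 4: Proximal objective.
0.5*||prox-x||^2 = 5.5445
lambda*||prox|| = 8.4069
Total = 13.9514
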